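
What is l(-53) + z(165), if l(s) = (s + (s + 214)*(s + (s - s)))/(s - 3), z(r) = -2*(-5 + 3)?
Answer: 4405/28 ≈ 157.32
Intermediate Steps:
z(r) = 4 (z(r) = -2*(-2) = 4)
l(s) = (s + s*(214 + s))/(-3 + s) (l(s) = (s + (214 + s)*(s + 0))/(-3 + s) = (s + (214 + s)*s)/(-3 + s) = (s + s*(214 + s))/(-3 + s))
l(-53) + z(165) = -53*(215 - 53)/(-3 - 53) + 4 = -53*162/(-56) + 4 = -53*(-1/56)*162 + 4 = 4293/28 + 4 = 4405/28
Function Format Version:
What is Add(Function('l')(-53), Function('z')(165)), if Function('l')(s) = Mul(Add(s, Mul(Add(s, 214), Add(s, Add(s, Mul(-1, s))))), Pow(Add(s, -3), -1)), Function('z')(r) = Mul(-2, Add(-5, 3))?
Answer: Rational(4405, 28) ≈ 157.32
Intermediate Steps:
Function('z')(r) = 4 (Function('z')(r) = Mul(-2, -2) = 4)
Function('l')(s) = Mul(Pow(Add(-3, s), -1), Add(s, Mul(s, Add(214, s)))) (Function('l')(s) = Mul(Add(s, Mul(Add(214, s), Add(s, 0))), Pow(Add(-3, s), -1)) = Mul(Add(s, Mul(Add(214, s), s)), Pow(Add(-3, s), -1)) = Mul(Add(s, Mul(s, Add(214, s))), Pow(Add(-3, s), -1)) = Mul(Pow(Add(-3, s), -1), Add(s, Mul(s, Add(214, s)))))
Add(Function('l')(-53), Function('z')(165)) = Add(Mul(-53, Pow(Add(-3, -53), -1), Add(215, -53)), 4) = Add(Mul(-53, Pow(-56, -1), 162), 4) = Add(Mul(-53, Rational(-1, 56), 162), 4) = Add(Rational(4293, 28), 4) = Rational(4405, 28)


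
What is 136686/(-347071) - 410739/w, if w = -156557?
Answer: 121156445367/54336394547 ≈ 2.2297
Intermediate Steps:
136686/(-347071) - 410739/w = 136686/(-347071) - 410739/(-156557) = 136686*(-1/347071) - 410739*(-1/156557) = -136686/347071 + 410739/156557 = 121156445367/54336394547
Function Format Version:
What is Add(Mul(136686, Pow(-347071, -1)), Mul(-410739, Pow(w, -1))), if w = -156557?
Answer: Rational(121156445367, 54336394547) ≈ 2.2297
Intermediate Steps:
Add(Mul(136686, Pow(-347071, -1)), Mul(-410739, Pow(w, -1))) = Add(Mul(136686, Pow(-347071, -1)), Mul(-410739, Pow(-156557, -1))) = Add(Mul(136686, Rational(-1, 347071)), Mul(-410739, Rational(-1, 156557))) = Add(Rational(-136686, 347071), Rational(410739, 156557)) = Rational(121156445367, 54336394547)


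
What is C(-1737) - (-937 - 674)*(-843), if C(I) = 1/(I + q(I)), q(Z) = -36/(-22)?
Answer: -25924255508/19089 ≈ -1.3581e+6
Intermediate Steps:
q(Z) = 18/11 (q(Z) = -36*(-1/22) = 18/11)
C(I) = 1/(18/11 + I) (C(I) = 1/(I + 18/11) = 1/(18/11 + I))
C(-1737) - (-937 - 674)*(-843) = 11/(18 + 11*(-1737)) - (-937 - 674)*(-843) = 11/(18 - 19107) - (-1611)*(-843) = 11/(-19089) - 1*1358073 = 11*(-1/19089) - 1358073 = -11/19089 - 1358073 = -25924255508/19089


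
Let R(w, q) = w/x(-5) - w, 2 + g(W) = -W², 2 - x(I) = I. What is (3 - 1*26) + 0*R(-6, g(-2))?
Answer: -23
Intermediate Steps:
x(I) = 2 - I
g(W) = -2 - W²
R(w, q) = -6*w/7 (R(w, q) = w/(2 - 1*(-5)) - w = w/(2 + 5) - w = w/7 - w = -6*w/7)
(3 - 1*26) + 0*R(-6, g(-2)) = (3 - 1*26) + 0*(-6/7*(-6)) = (3 - 26) + 0*(36/7) = -23 + 0 = -23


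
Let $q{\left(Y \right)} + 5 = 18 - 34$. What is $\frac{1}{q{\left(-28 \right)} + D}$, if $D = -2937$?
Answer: $- \frac{1}{2958} \approx -0.00033807$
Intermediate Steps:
$q{\left(Y \right)} = -21$ ($q{\left(Y \right)} = -5 + \left(18 - 34\right) = -5 - 16 = -21$)
$\frac{1}{q{\left(-28 \right)} + D} = \frac{1}{-21 - 2937} = \frac{1}{-2958} = - \frac{1}{2958}$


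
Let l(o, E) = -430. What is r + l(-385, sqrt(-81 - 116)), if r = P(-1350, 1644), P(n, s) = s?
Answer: 1214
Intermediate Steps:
r = 1644
r + l(-385, sqrt(-81 - 116)) = 1644 - 430 = 1214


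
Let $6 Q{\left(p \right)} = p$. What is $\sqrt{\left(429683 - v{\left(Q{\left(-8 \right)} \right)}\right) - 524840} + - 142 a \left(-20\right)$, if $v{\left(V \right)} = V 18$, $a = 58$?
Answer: $164720 + i \sqrt{95133} \approx 1.6472 \cdot 10^{5} + 308.44 i$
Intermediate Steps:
$Q{\left(p \right)} = \frac{p}{6}$
$v{\left(V \right)} = 18 V$
$\sqrt{\left(429683 - v{\left(Q{\left(-8 \right)} \right)}\right) - 524840} + - 142 a \left(-20\right) = \sqrt{\left(429683 - 18 \cdot \frac{1}{6} \left(-8\right)\right) - 524840} + \left(-142\right) 58 \left(-20\right) = \sqrt{\left(429683 - 18 \left(- \frac{4}{3}\right)\right) - 524840} - -164720 = \sqrt{\left(429683 - -24\right) - 524840} + 164720 = \sqrt{\left(429683 + 24\right) - 524840} + 164720 = \sqrt{429707 - 524840} + 164720 = \sqrt{-95133} + 164720 = i \sqrt{95133} + 164720 = 164720 + i \sqrt{95133}$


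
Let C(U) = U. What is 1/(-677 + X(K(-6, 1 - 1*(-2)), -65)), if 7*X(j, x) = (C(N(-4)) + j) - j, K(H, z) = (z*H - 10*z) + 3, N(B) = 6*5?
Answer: -7/4709 ≈ -0.0014865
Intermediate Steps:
N(B) = 30
K(H, z) = 3 - 10*z + H*z (K(H, z) = (H*z - 10*z) + 3 = (-10*z + H*z) + 3 = 3 - 10*z + H*z)
X(j, x) = 30/7 (X(j, x) = ((30 + j) - j)/7 = (⅐)*30 = 30/7)
1/(-677 + X(K(-6, 1 - 1*(-2)), -65)) = 1/(-677 + 30/7) = 1/(-4709/7) = -7/4709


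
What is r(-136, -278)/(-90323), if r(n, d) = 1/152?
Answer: -1/13729096 ≈ -7.2838e-8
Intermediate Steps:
r(n, d) = 1/152
r(-136, -278)/(-90323) = (1/152)/(-90323) = (1/152)*(-1/90323) = -1/13729096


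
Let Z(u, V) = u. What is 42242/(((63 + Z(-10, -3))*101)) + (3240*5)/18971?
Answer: 888091582/101551763 ≈ 8.7452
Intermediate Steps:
42242/(((63 + Z(-10, -3))*101)) + (3240*5)/18971 = 42242/(((63 - 10)*101)) + (3240*5)/18971 = 42242/((53*101)) + 16200*(1/18971) = 42242/5353 + 16200/18971 = 888091582/101551763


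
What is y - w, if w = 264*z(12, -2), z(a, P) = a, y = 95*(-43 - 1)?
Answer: -7348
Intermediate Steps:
y = -4180 (y = 95*(-44) = -4180)
w = 3168 (w = 264*12 = 3168)
y - w = -4180 - 1*3168 = -4180 - 3168 = -7348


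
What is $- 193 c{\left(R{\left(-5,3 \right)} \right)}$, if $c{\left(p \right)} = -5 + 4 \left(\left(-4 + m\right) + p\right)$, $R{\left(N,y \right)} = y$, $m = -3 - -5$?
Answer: $193$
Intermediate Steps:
$m = 2$ ($m = -3 + 5 = 2$)
$c{\left(p \right)} = -13 + 4 p$ ($c{\left(p \right)} = -5 + 4 \left(\left(-4 + 2\right) + p\right) = -5 + 4 \left(-2 + p\right) = -5 + \left(-8 + 4 p\right) = -13 + 4 p$)
$- 193 c{\left(R{\left(-5,3 \right)} \right)} = - 193 \left(-13 + 4 \cdot 3\right) = - 193 \left(-13 + 12\right) = \left(-193\right) \left(-1\right) = 193$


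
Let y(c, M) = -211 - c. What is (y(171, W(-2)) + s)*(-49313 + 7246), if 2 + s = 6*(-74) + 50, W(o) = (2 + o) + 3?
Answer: 32728126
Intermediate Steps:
W(o) = 5 + o
s = -396 (s = -2 + (6*(-74) + 50) = -2 + (-444 + 50) = -2 - 394 = -396)
(y(171, W(-2)) + s)*(-49313 + 7246) = ((-211 - 1*171) - 396)*(-49313 + 7246) = ((-211 - 171) - 396)*(-42067) = (-382 - 396)*(-42067) = -778*(-42067) = 32728126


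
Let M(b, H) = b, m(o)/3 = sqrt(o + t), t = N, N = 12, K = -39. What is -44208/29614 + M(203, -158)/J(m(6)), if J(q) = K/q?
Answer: -22104/14807 - 609*sqrt(2)/13 ≈ -67.743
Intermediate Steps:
t = 12
m(o) = 3*sqrt(12 + o) (m(o) = 3*sqrt(o + 12) = 3*sqrt(12 + o))
J(q) = -39/q
-44208/29614 + M(203, -158)/J(m(6)) = -44208/29614 + 203/((-39*1/(3*sqrt(12 + 6)))) = -44208*1/29614 + 203/((-39*sqrt(2)/18)) = -22104/14807 + 203/((-39*sqrt(2)/18)) = -22104/14807 + 203/((-13*sqrt(2)/6)) = -22104/14807 + 203*(-3*sqrt(2)/13) = -22104/14807 - 609*sqrt(2)/13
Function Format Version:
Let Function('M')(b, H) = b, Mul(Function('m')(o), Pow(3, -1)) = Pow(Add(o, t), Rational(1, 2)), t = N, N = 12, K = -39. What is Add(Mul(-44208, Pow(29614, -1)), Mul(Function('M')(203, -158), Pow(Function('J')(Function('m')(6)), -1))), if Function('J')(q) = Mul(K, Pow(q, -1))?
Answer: Add(Rational(-22104, 14807), Mul(Rational(-609, 13), Pow(2, Rational(1, 2)))) ≈ -67.743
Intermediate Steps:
t = 12
Function('m')(o) = Mul(3, Pow(Add(12, o), Rational(1, 2))) (Function('m')(o) = Mul(3, Pow(Add(o, 12), Rational(1, 2))) = Mul(3, Pow(Add(12, o), Rational(1, 2))))
Function('J')(q) = Mul(-39, Pow(q, -1))
Add(Mul(-44208, Pow(29614, -1)), Mul(Function('M')(203, -158), Pow(Function('J')(Function('m')(6)), -1))) = Add(Mul(-44208, Pow(29614, -1)), Mul(203, Pow(Mul(-39, Pow(Mul(3, Pow(Add(12, 6), Rational(1, 2))), -1)), -1))) = Add(Mul(-44208, Rational(1, 29614)), Mul(203, Pow(Mul(-39, Pow(Mul(3, Pow(18, Rational(1, 2))), -1)), -1))) = Add(Rational(-22104, 14807), Mul(203, Pow(Mul(-39, Pow(Mul(3, Mul(3, Pow(2, Rational(1, 2)))), -1)), -1))) = Add(Rational(-22104, 14807), Mul(203, Pow(Mul(-39, Pow(Mul(9, Pow(2, Rational(1, 2))), -1)), -1))) = Add(Rational(-22104, 14807), Mul(203, Pow(Mul(-39, Mul(Rational(1, 18), Pow(2, Rational(1, 2)))), -1))) = Add(Rational(-22104, 14807), Mul(203, Pow(Mul(Rational(-13, 6), Pow(2, Rational(1, 2))), -1))) = Add(Rational(-22104, 14807), Mul(203, Mul(Rational(-3, 13), Pow(2, Rational(1, 2))))) = Add(Rational(-22104, 14807), Mul(Rational(-609, 13), Pow(2, Rational(1, 2))))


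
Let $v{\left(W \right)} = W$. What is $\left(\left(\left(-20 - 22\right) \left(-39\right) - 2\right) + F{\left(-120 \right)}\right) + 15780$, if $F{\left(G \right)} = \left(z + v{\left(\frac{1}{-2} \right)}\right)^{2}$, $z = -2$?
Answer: $\frac{69689}{4} \approx 17422.0$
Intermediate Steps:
$F{\left(G \right)} = \frac{25}{4}$ ($F{\left(G \right)} = \left(-2 + \frac{1}{-2}\right)^{2} = \left(-2 - \frac{1}{2}\right)^{2} = \left(- \frac{5}{2}\right)^{2} = \frac{25}{4}$)
$\left(\left(\left(-20 - 22\right) \left(-39\right) - 2\right) + F{\left(-120 \right)}\right) + 15780 = \left(\left(\left(-20 - 22\right) \left(-39\right) - 2\right) + \frac{25}{4}\right) + 15780 = \left(\left(\left(-42\right) \left(-39\right) - 2\right) + \frac{25}{4}\right) + 15780 = \left(\left(1638 - 2\right) + \frac{25}{4}\right) + 15780 = \left(1636 + \frac{25}{4}\right) + 15780 = \frac{6569}{4} + 15780 = \frac{69689}{4}$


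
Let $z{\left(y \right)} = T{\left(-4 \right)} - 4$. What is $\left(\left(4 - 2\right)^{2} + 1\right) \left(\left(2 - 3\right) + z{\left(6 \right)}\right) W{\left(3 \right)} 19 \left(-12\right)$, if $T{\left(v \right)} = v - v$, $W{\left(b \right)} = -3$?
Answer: $-17100$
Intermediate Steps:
$T{\left(v \right)} = 0$
$z{\left(y \right)} = -4$ ($z{\left(y \right)} = 0 - 4 = -4$)
$\left(\left(4 - 2\right)^{2} + 1\right) \left(\left(2 - 3\right) + z{\left(6 \right)}\right) W{\left(3 \right)} 19 \left(-12\right) = \left(\left(4 - 2\right)^{2} + 1\right) \left(\left(2 - 3\right) - 4\right) \left(-3\right) 19 \left(-12\right) = \left(2^{2} + 1\right) \left(-1 - 4\right) \left(-3\right) 19 \left(-12\right) = \left(4 + 1\right) \left(\left(-5\right) \left(-3\right)\right) 19 \left(-12\right) = 5 \cdot 15 \cdot 19 \left(-12\right) = 75 \cdot 19 \left(-12\right) = 1425 \left(-12\right) = -17100$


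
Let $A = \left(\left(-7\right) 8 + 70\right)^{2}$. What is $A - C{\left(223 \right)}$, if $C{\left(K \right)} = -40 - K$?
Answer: $459$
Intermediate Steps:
$A = 196$ ($A = \left(-56 + 70\right)^{2} = 14^{2} = 196$)
$A - C{\left(223 \right)} = 196 - \left(-40 - 223\right) = 196 - -263 = 196 + 263 = 459$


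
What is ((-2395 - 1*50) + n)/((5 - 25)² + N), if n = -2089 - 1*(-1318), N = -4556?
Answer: 804/1039 ≈ 0.77382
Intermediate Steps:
n = -771 (n = -2089 + 1318 = -771)
((-2395 - 1*50) + n)/((5 - 25)² + N) = ((-2395 - 1*50) - 771)/((5 - 25)² - 4556) = ((-2395 - 50) - 771)/((-20)² - 4556) = (-2445 - 771)/(400 - 4556) = -3216/(-4156) = -3216*(-1/4156) = 804/1039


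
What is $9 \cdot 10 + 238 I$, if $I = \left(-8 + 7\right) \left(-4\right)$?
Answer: $1042$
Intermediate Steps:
$I = 4$ ($I = \left(-1\right) \left(-4\right) = 4$)
$9 \cdot 10 + 238 I = 9 \cdot 10 + 238 \cdot 4 = 90 + 952 = 1042$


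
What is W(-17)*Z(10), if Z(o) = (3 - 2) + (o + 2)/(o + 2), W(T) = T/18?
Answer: -17/9 ≈ -1.8889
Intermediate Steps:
W(T) = T/18 (W(T) = T*(1/18) = T/18)
Z(o) = 2 (Z(o) = 1 + (2 + o)/(2 + o) = 1 + 1 = 2)
W(-17)*Z(10) = ((1/18)*(-17))*2 = -17/18*2 = -17/9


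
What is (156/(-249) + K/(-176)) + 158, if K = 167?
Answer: 2285051/14608 ≈ 156.42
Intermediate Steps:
(156/(-249) + K/(-176)) + 158 = (156/(-249) + 167/(-176)) + 158 = (156*(-1/249) + 167*(-1/176)) + 158 = (-52/83 - 167/176) + 158 = -23013/14608 + 158 = 2285051/14608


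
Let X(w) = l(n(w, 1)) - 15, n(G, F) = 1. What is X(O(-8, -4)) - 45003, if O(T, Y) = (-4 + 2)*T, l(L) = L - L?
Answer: -45018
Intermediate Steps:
l(L) = 0
O(T, Y) = -2*T
X(w) = -15 (X(w) = 0 - 15 = -15)
X(O(-8, -4)) - 45003 = -15 - 45003 = -45018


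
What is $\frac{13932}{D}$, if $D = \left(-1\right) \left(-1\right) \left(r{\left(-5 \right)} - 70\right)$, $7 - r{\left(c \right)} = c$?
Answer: $- \frac{6966}{29} \approx -240.21$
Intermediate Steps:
$r{\left(c \right)} = 7 - c$
$D = -58$ ($D = \left(-1\right) \left(-1\right) \left(\left(7 - -5\right) - 70\right) = 1 \left(\left(7 + 5\right) - 70\right) = 1 \left(12 - 70\right) = 1 \left(-58\right) = -58$)
$\frac{13932}{D} = \frac{13932}{-58} = 13932 \left(- \frac{1}{58}\right) = - \frac{6966}{29}$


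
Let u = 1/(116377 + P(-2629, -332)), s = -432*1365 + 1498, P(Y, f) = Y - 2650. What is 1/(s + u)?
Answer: -111098/65345843835 ≈ -1.7002e-6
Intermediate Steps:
P(Y, f) = -2650 + Y
s = -588182 (s = -589680 + 1498 = -588182)
u = 1/111098 (u = 1/(116377 + (-2650 - 2629)) = 1/(116377 - 5279) = 1/111098 ≈ 9.0011e-6)
1/(s + u) = 1/(-588182 + 1/111098) = 1/(-65345843835/111098) = -111098/65345843835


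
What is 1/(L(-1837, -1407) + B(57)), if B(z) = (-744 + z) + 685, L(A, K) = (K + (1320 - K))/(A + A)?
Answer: -167/394 ≈ -0.42386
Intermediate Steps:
L(A, K) = 660/A (L(A, K) = 1320/((2*A)) = 1320*(1/(2*A)) = 660/A)
B(z) = -59 + z
1/(L(-1837, -1407) + B(57)) = 1/(660/(-1837) + (-59 + 57)) = 1/(660*(-1/1837) - 2) = 1/(-60/167 - 2) = 1/(-394/167) = -167/394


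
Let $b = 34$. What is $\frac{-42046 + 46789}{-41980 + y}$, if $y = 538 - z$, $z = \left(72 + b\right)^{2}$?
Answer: $- \frac{4743}{52678} \approx -0.090038$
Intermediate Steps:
$z = 11236$ ($z = \left(72 + 34\right)^{2} = 106^{2} = 11236$)
$y = -10698$ ($y = 538 - 11236 = -10698$)
$\frac{-42046 + 46789}{-41980 + y} = \frac{-42046 + 46789}{-41980 - 10698} = \frac{4743}{-52678} = 4743 \left(- \frac{1}{52678}\right) = - \frac{4743}{52678}$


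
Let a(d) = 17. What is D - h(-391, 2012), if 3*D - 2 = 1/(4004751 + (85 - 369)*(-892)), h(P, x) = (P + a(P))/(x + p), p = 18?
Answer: 1576097672/1852264365 ≈ 0.85090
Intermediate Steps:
h(P, x) = (17 + P)/(18 + x) (h(P, x) = (P + 17)/(x + 18) = (17 + P)/(18 + x))
D = 8516159/12774237 (D = 2/3 + 1/(3*(4004751 + (85 - 369)*(-892))) = 2/3 + 1/(3*(4004751 - 284*(-892))) = 2/3 + 1/(3*(4004751 + 253328)) = 2/3 + (1/3)/4258079 = 2/3 + (1/3)*(1/4258079) = 2/3 + 1/12774237 = 8516159/12774237 ≈ 0.66667)
D - h(-391, 2012) = 8516159/12774237 - (17 - 391)/(18 + 2012) = 8516159/12774237 - (-374)/2030 = 8516159/12774237 - 1*(-187/1015) = 8516159/12774237 + 187/1015 = 1576097672/1852264365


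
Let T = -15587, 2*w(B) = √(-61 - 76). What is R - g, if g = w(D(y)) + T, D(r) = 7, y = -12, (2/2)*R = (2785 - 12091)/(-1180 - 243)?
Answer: 22189607/1423 - I*√137/2 ≈ 15594.0 - 5.8523*I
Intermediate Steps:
R = 9306/1423 (R = (2785 - 12091)/(-1180 - 243) = -9306/(-1423) = -9306*(-1/1423) = 9306/1423 ≈ 6.5397)
w(B) = I*√137/2 (w(B) = √(-61 - 76)/2 = √(-137)/2 = (I*√137)/2 = I*√137/2)
g = -15587 + I*√137/2 (g = I*√137/2 - 15587 = -15587 + I*√137/2 ≈ -15587.0 + 5.8523*I)
R - g = 9306/1423 - (-15587 + I*√137/2) = 9306/1423 + (15587 - I*√137/2) = 22189607/1423 - I*√137/2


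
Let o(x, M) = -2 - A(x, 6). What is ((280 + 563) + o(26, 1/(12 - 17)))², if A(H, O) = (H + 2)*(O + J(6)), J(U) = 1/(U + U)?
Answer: 4048144/9 ≈ 4.4979e+5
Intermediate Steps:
J(U) = 1/(2*U)
A(H, O) = (2 + H)*(1/12 + O) (A(H, O) = (H + 2)*(O + (½)/6) = (2 + H)*(O + (½)*(⅙)) = (2 + H)*(O + 1/12) = (2 + H)*(1/12 + O))
o(x, M) = -85/6 - 73*x/12 (o(x, M) = -2 - (⅙ + 2*6 + x/12 + x*6) = -2 - (⅙ + 12 + x/12 + 6*x) = -2 - (73/6 + 73*x/12) = -2 + (-73/6 - 73*x/12) = -85/6 - 73*x/12)
((280 + 563) + o(26, 1/(12 - 17)))² = ((280 + 563) + (-85/6 - 73/12*26))² = (843 + (-85/6 - 949/6))² = (843 - 517/3)² = (2012/3)² = 4048144/9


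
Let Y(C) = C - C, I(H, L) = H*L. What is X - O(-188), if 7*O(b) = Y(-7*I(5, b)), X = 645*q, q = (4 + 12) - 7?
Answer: 5805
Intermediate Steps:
q = 9 (q = 16 - 7 = 9)
X = 5805 (X = 645*9 = 5805)
Y(C) = 0
O(b) = 0 (O(b) = (1/7)*0 = 0)
X - O(-188) = 5805 - 1*0 = 5805 + 0 = 5805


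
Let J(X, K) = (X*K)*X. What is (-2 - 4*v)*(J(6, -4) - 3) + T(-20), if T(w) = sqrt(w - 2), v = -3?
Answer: -1470 + I*sqrt(22) ≈ -1470.0 + 4.6904*I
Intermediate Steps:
J(X, K) = K*X**2 (J(X, K) = (K*X)*X = K*X**2)
T(w) = sqrt(-2 + w)
(-2 - 4*v)*(J(6, -4) - 3) + T(-20) = (-2 - 4*(-3))*(-4*6**2 - 3) + sqrt(-2 - 20) = (-2 + 12)*(-4*36 - 3) + sqrt(-22) = 10*(-144 - 3) + I*sqrt(22) = 10*(-147) + I*sqrt(22) = -1470 + I*sqrt(22)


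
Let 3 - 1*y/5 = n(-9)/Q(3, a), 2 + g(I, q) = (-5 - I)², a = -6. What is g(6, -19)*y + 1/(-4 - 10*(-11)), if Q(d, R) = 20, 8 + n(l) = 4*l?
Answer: 327965/106 ≈ 3094.0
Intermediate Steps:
n(l) = -8 + 4*l
g(I, q) = -2 + (-5 - I)²
y = 26 (y = 15 - 5*(-8 + 4*(-9))/20 = 15 - 5*(-8 - 36)/20 = 15 - (-220)/20 = 15 - 5*(-11/5) = 15 + 11 = 26)
g(6, -19)*y + 1/(-4 - 10*(-11)) = (-2 + (5 + 6)²)*26 + 1/(-4 - 10*(-11)) = (-2 + 11²)*26 + 1/(-4 + 110) = (-2 + 121)*26 + 1/106 = 119*26 + 1/106 = 3094 + 1/106 = 327965/106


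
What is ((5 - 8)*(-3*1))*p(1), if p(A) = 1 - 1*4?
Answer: -27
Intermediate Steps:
p(A) = -3 (p(A) = 1 - 4 = -3)
((5 - 8)*(-3*1))*p(1) = ((5 - 8)*(-3*1))*(-3) = -3*(-3)*(-3) = 9*(-3) = -27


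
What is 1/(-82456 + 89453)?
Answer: 1/6997 ≈ 0.00014292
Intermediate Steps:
1/(-82456 + 89453) = 1/6997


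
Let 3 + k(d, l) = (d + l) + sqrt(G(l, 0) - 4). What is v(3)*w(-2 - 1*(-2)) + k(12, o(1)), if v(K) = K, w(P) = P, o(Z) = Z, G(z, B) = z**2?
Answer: 10 + I*sqrt(3) ≈ 10.0 + 1.732*I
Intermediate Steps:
k(d, l) = -3 + d + l + sqrt(-4 + l**2) (k(d, l) = -3 + ((d + l) + sqrt(l**2 - 4)) = -3 + ((d + l) + sqrt(-4 + l**2)) = -3 + (d + l + sqrt(-4 + l**2)) = -3 + d + l + sqrt(-4 + l**2))
v(3)*w(-2 - 1*(-2)) + k(12, o(1)) = 3*(-2 - 1*(-2)) + (-3 + 12 + 1 + sqrt(-4 + 1**2)) = 3*(-2 + 2) + (-3 + 12 + 1 + sqrt(-4 + 1)) = 3*0 + (-3 + 12 + 1 + sqrt(-3)) = 0 + (-3 + 12 + 1 + I*sqrt(3)) = 0 + (10 + I*sqrt(3)) = 10 + I*sqrt(3)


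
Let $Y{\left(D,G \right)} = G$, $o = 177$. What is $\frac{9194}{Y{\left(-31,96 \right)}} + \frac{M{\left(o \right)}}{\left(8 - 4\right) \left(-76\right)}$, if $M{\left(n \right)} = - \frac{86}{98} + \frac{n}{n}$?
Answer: $\frac{4279789}{44688} \approx 95.77$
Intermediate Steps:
$M{\left(n \right)} = \frac{6}{49}$ ($M{\left(n \right)} = \left(-86\right) \frac{1}{98} + 1 = - \frac{43}{49} + 1 = \frac{6}{49}$)
$\frac{9194}{Y{\left(-31,96 \right)}} + \frac{M{\left(o \right)}}{\left(8 - 4\right) \left(-76\right)} = \frac{9194}{96} + \frac{6}{49 \left(8 - 4\right) \left(-76\right)} = 9194 \cdot \frac{1}{96} + \frac{6}{49 \cdot 4 \left(-76\right)} = \frac{4597}{48} + \frac{6}{49 \left(-304\right)} = \frac{4597}{48} + \frac{6}{49} \left(- \frac{1}{304}\right) = \frac{4597}{48} - \frac{3}{7448} = \frac{4279789}{44688}$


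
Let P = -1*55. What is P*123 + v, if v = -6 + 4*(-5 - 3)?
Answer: -6803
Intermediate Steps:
v = -38 (v = -6 + 4*(-8) = -6 - 32 = -38)
P = -55
P*123 + v = -55*123 - 38 = -6765 - 38 = -6803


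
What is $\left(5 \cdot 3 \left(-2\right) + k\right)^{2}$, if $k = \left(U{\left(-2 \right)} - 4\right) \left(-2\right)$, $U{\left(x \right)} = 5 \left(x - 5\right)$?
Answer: $2304$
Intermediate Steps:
$U{\left(x \right)} = -25 + 5 x$ ($U{\left(x \right)} = 5 \left(-5 + x\right) = -25 + 5 x$)
$k = 78$ ($k = \left(\left(-25 + 5 \left(-2\right)\right) - 4\right) \left(-2\right) = \left(\left(-25 - 10\right) - 4\right) \left(-2\right) = \left(-35 - 4\right) \left(-2\right) = \left(-39\right) \left(-2\right) = 78$)
$\left(5 \cdot 3 \left(-2\right) + k\right)^{2} = \left(5 \cdot 3 \left(-2\right) + 78\right)^{2} = \left(15 \left(-2\right) + 78\right)^{2} = \left(-30 + 78\right)^{2} = 48^{2} = 2304$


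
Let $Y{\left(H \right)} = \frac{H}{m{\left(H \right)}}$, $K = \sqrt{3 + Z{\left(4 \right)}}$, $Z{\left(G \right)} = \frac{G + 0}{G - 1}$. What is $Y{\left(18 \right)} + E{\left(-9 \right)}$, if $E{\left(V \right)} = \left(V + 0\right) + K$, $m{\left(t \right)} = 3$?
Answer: $-3 + \frac{\sqrt{39}}{3} \approx -0.91833$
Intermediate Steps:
$Z{\left(G \right)} = \frac{G}{-1 + G}$
$K = \frac{\sqrt{39}}{3}$ ($K = \sqrt{3 + \frac{4}{-1 + 4}} = \sqrt{3 + \frac{4}{3}} = \sqrt{\frac{13}{3}} = \frac{\sqrt{39}}{3} \approx 2.0817$)
$E{\left(V \right)} = V + \frac{\sqrt{39}}{3}$ ($E{\left(V \right)} = \left(V + 0\right) + \frac{\sqrt{39}}{3} = V + \frac{\sqrt{39}}{3}$)
$Y{\left(H \right)} = \frac{H}{3}$
$Y{\left(18 \right)} + E{\left(-9 \right)} = \frac{1}{3} \cdot 18 - \left(9 - \frac{\sqrt{39}}{3}\right) = 6 - \left(9 - \frac{\sqrt{39}}{3}\right) = -3 + \frac{\sqrt{39}}{3}$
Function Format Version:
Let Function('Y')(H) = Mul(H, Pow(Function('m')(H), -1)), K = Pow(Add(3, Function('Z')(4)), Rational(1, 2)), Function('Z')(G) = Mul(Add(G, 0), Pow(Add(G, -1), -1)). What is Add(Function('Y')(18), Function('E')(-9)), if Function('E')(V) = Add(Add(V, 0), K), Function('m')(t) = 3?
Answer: Add(-3, Mul(Rational(1, 3), Pow(39, Rational(1, 2)))) ≈ -0.91833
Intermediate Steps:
Function('Z')(G) = Mul(G, Pow(Add(-1, G), -1))
K = Mul(Rational(1, 3), Pow(39, Rational(1, 2))) (K = Pow(Add(3, Mul(4, Pow(Add(-1, 4), -1))), Rational(1, 2)) = Pow(Add(3, Mul(4, Pow(3, -1))), Rational(1, 2)) = Pow(Add(3, Mul(4, Rational(1, 3))), Rational(1, 2)) = Pow(Add(3, Rational(4, 3)), Rational(1, 2)) = Pow(Rational(13, 3), Rational(1, 2)) = Mul(Rational(1, 3), Pow(39, Rational(1, 2))) ≈ 2.0817)
Function('E')(V) = Add(V, Mul(Rational(1, 3), Pow(39, Rational(1, 2)))) (Function('E')(V) = Add(Add(V, 0), Mul(Rational(1, 3), Pow(39, Rational(1, 2)))) = Add(V, Mul(Rational(1, 3), Pow(39, Rational(1, 2)))))
Function('Y')(H) = Mul(Rational(1, 3), H) (Function('Y')(H) = Mul(H, Pow(3, -1)) = Mul(H, Rational(1, 3)) = Mul(Rational(1, 3), H))
Add(Function('Y')(18), Function('E')(-9)) = Add(Mul(Rational(1, 3), 18), Add(-9, Mul(Rational(1, 3), Pow(39, Rational(1, 2))))) = Add(6, Add(-9, Mul(Rational(1, 3), Pow(39, Rational(1, 2))))) = Add(-3, Mul(Rational(1, 3), Pow(39, Rational(1, 2))))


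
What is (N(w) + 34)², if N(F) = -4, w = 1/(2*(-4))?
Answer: 900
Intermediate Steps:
w = -⅛ (w = 1/(-8) = -⅛ ≈ -0.12500)
(N(w) + 34)² = (-4 + 34)² = 30² = 900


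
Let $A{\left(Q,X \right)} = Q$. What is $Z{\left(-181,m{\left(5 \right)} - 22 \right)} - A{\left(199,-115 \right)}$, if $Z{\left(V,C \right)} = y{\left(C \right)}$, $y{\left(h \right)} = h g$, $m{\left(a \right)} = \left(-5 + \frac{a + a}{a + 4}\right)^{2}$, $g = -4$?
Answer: $- \frac{13891}{81} \approx -171.49$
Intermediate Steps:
$m{\left(a \right)} = \left(-5 + \frac{2 a}{4 + a}\right)^{2}$
$y{\left(h \right)} = - 4 h$ ($y{\left(h \right)} = h \left(-4\right) = - 4 h$)
$Z{\left(V,C \right)} = - 4 C$
$Z{\left(-181,m{\left(5 \right)} - 22 \right)} - A{\left(199,-115 \right)} = - 4 \left(\frac{\left(20 + 3 \cdot 5\right)^{2}}{\left(4 + 5\right)^{2}} - 22\right) - 199 = - 4 \left(\frac{\left(20 + 15\right)^{2}}{81} - 22\right) - 199 = - 4 \left(\frac{35^{2}}{81} - 22\right) - 199 = - 4 \left(\frac{1}{81} \cdot 1225 - 22\right) - 199 = - 4 \left(\frac{1225}{81} - 22\right) - 199 = \left(-4\right) \left(- \frac{557}{81}\right) - 199 = \frac{2228}{81} - 199 = - \frac{13891}{81}$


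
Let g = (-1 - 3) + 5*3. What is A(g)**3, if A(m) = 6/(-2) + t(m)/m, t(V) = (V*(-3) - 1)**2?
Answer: 1416247867/1331 ≈ 1.0640e+6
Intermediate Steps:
t(V) = (-1 - 3*V)**2 (t(V) = (-3*V - 1)**2 = (-1 - 3*V)**2)
g = 11 (g = -4 + 15 = 11)
A(m) = -3 + (1 + 3*m)**2/m (A(m) = 6/(-2) + (1 + 3*m)**2/m = 6*(-1/2) + (1 + 3*m)**2/m = -3 + (1 + 3*m)**2/m)
A(g)**3 = (-3 + (1 + 3*11)**2/11)**3 = (-3 + (1 + 33)**2/11)**3 = (-3 + (1/11)*34**2)**3 = (-3 + (1/11)*1156)**3 = (-3 + 1156/11)**3 = (1123/11)**3 = 1416247867/1331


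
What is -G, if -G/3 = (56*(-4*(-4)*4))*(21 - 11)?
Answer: 107520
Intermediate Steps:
G = -107520 (G = -3*56*(-4*(-4)*4)*(21 - 11) = -3*56*(16*4)*10 = -3*56*64*10 = -10752*10 = -3*35840 = -107520)
-G = -1*(-107520) = 107520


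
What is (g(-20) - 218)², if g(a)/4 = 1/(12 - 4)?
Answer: 189225/4 ≈ 47306.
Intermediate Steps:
g(a) = ½ (g(a) = 4/(12 - 4) = 4/8 = 4*(⅛) = ½)
(g(-20) - 218)² = (½ - 218)² = (-435/2)² = 189225/4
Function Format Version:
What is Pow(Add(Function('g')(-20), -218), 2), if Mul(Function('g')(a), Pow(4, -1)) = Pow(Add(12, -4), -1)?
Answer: Rational(189225, 4) ≈ 47306.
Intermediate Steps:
Function('g')(a) = Rational(1, 2) (Function('g')(a) = Mul(4, Pow(Add(12, -4), -1)) = Mul(4, Pow(8, -1)) = Mul(4, Rational(1, 8)) = Rational(1, 2))
Pow(Add(Function('g')(-20), -218), 2) = Pow(Add(Rational(1, 2), -218), 2) = Pow(Rational(-435, 2), 2) = Rational(189225, 4)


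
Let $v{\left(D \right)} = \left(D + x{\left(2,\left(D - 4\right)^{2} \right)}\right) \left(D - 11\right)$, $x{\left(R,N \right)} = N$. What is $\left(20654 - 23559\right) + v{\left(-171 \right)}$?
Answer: $-5545533$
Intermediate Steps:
$v{\left(D \right)} = \left(-11 + D\right) \left(D + \left(-4 + D\right)^{2}\right)$ ($v{\left(D \right)} = \left(D + \left(D - 4\right)^{2}\right) \left(D - 11\right) = \left(D + \left(-4 + D\right)^{2}\right) \left(-11 + D\right) = \left(-11 + D\right) \left(D + \left(-4 + D\right)^{2}\right)$)
$\left(20654 - 23559\right) + v{\left(-171 \right)} = \left(20654 - 23559\right) + \left(-176 + \left(-171\right)^{3} - 18 \left(-171\right)^{2} + 93 \left(-171\right)\right) = -2905 - 5542628 = -5545533$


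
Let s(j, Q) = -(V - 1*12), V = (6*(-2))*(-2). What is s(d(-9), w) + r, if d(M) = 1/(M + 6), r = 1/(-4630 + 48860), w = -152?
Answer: -530759/44230 ≈ -12.000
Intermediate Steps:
V = 24 (V = -12*(-2) = 24)
r = 1/44230 ≈ 2.2609e-5
d(M) = 1/(6 + M)
s(j, Q) = -12 (s(j, Q) = -(24 - 1*12) = -(24 - 12) = -1*12 = -12)
s(d(-9), w) + r = -12 + 1/44230 = -530759/44230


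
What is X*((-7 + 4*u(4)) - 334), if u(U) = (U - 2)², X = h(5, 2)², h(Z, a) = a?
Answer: -1300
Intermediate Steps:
X = 4 (X = 2² = 4)
u(U) = (-2 + U)²
X*((-7 + 4*u(4)) - 334) = 4*((-7 + 4*(-2 + 4)²) - 334) = 4*((-7 + 4*2²) - 334) = 4*((-7 + 4*4) - 334) = 4*((-7 + 16) - 334) = 4*(9 - 334) = 4*(-325) = -1300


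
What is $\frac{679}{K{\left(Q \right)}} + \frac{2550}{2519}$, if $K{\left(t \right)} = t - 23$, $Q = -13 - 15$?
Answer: $- \frac{1580351}{128469} \approx -12.301$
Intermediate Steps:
$Q = -28$
$K{\left(t \right)} = -23 + t$
$\frac{679}{K{\left(Q \right)}} + \frac{2550}{2519} = \frac{679}{-23 - 28} + \frac{2550}{2519} = \frac{679}{-51} + 2550 \cdot \frac{1}{2519} = 679 \left(- \frac{1}{51}\right) + \frac{2550}{2519} = - \frac{679}{51} + \frac{2550}{2519} = - \frac{1580351}{128469}$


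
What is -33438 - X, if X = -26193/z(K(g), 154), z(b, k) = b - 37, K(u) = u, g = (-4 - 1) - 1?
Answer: -1464027/43 ≈ -34047.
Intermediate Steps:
g = -6 (g = -5 - 1 = -6)
z(b, k) = -37 + b
X = 26193/43 (X = -26193/(-37 - 6) = -26193/(-43) = -26193*(-1/43) = 26193/43 ≈ 609.14)
-33438 - X = -33438 - 1*26193/43 = -33438 - 26193/43 = -1464027/43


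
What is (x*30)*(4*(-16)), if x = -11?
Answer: 21120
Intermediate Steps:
(x*30)*(4*(-16)) = (-11*30)*(4*(-16)) = -330*(-64) = 21120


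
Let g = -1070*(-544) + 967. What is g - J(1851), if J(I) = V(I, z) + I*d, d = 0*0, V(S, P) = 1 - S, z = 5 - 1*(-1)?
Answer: 584897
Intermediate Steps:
z = 6 (z = 5 + 1 = 6)
g = 583047 (g = 582080 + 967 = 583047)
d = 0
J(I) = 1 - I (J(I) = (1 - I) + I*0 = (1 - I) + 0 = 1 - I)
g - J(1851) = 583047 - (1 - 1*1851) = 583047 - (1 - 1851) = 583047 - 1*(-1850) = 583047 + 1850 = 584897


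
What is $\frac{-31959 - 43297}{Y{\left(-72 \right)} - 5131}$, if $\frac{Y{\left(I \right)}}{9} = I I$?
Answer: $- \frac{75256}{41525} \approx -1.8123$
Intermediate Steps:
$Y{\left(I \right)} = 9 I^{2}$ ($Y{\left(I \right)} = 9 I I = 9 I^{2}$)
$\frac{-31959 - 43297}{Y{\left(-72 \right)} - 5131} = \frac{-31959 - 43297}{9 \left(-72\right)^{2} - 5131} = - \frac{75256}{9 \cdot 5184 - 5131} = - \frac{75256}{46656 - 5131} = - \frac{75256}{41525}$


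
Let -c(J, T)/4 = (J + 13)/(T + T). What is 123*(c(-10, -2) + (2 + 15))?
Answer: 2460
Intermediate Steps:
c(J, T) = -2*(13 + J)/T (c(J, T) = -4*(J + 13)/(T + T) = -4*(13 + J)/(2*T) = -4*(13 + J)*1/(2*T) = -2*(13 + J)/T)
123*(c(-10, -2) + (2 + 15)) = 123*(2*(-13 - 1*(-10))/(-2) + (2 + 15)) = 123*(2*(-½)*(-13 + 10) + 17) = 123*(2*(-½)*(-3) + 17) = 123*(3 + 17) = 123*20 = 2460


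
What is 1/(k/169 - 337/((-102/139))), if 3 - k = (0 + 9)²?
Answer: 1326/608347 ≈ 0.0021797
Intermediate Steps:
k = -78 (k = 3 - (0 + 9)² = 3 - 1*9² = 3 - 1*81 = 3 - 81 = -78)
1/(k/169 - 337/((-102/139))) = 1/(-78/169 - 337/((-102/139))) = 1/(-78*1/169 - 337/((-102*1/139))) = 1/(-6/13 - 337/(-102/139)) = 1/(-6/13 - 337*(-139/102)) = 1/(-6/13 + 46843/102) = 1/(608347/1326) = 1326/608347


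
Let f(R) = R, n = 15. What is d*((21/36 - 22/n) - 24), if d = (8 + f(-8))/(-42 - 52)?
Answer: 0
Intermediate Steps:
d = 0 (d = (8 - 8)/(-42 - 52) = 0/(-94) = 0*(-1/94) = 0)
d*((21/36 - 22/n) - 24) = 0*((21/36 - 22/15) - 24) = 0*((21*(1/36) - 22*1/15) - 24) = 0*((7/12 - 22/15) - 24) = 0*(-53/60 - 24) = 0*(-1493/60) = 0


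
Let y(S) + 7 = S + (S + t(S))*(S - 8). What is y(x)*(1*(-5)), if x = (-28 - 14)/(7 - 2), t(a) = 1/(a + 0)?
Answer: -65264/105 ≈ -621.56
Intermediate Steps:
t(a) = 1/a
x = -42/5 ≈ -8.4000
y(S) = -7 + S + (-8 + S)*(S + 1/S) (y(S) = -7 + (S + (S + 1/S)*(S - 8)) = -7 + (S + (S + 1/S)*(-8 + S)) = -7 + (S + (-8 + S)*(S + 1/S)) = -7 + S + (-8 + S)*(S + 1/S))
y(x)*(1*(-5)) = (-6 + (-42/5)² - 8/(-42/5) - 7*(-42/5))*(1*(-5)) = (-6 + 1764/25 - 8*(-5/42) + 294/5)*(-5) = (-6 + 1764/25 + 20/21 + 294/5)*(-5) = (65264/525)*(-5) = -65264/105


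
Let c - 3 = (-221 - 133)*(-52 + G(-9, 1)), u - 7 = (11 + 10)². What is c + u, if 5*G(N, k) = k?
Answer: 93941/5 ≈ 18788.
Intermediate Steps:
u = 448 (u = 7 + (11 + 10)² = 7 + 21² = 7 + 441 = 448)
G(N, k) = k/5
c = 91701/5 (c = 3 + (-221 - 133)*(-52 + (⅕)*1) = 3 - 354*(-52 + ⅕) = 3 - 354*(-259/5) = 3 + 91686/5 = 91701/5 ≈ 18340.)
c + u = 91701/5 + 448 = 93941/5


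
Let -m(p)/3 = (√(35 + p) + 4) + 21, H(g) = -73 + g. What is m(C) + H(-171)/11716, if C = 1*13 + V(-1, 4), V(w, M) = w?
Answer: -219736/2929 - 3*√47 ≈ -95.588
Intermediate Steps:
C = 12 (C = 1*13 - 1 = 13 - 1 = 12)
m(p) = -75 - 3*√(35 + p) (m(p) = -3*((√(35 + p) + 4) + 21) = -3*((4 + √(35 + p)) + 21) = -3*(25 + √(35 + p)) = -75 - 3*√(35 + p))
m(C) + H(-171)/11716 = (-75 - 3*√(35 + 12)) + (-73 - 171)/11716 = (-75 - 3*√47) - 244*1/11716 = (-75 - 3*√47) - 61/2929 = -219736/2929 - 3*√47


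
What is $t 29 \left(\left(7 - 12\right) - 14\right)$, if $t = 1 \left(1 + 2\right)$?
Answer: $-1653$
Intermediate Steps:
$t = 3$ ($t = 1 \cdot 3 = 3$)
$t 29 \left(\left(7 - 12\right) - 14\right) = 3 \cdot 29 \left(\left(7 - 12\right) - 14\right) = 87 \left(-5 - 14\right) = 87 \left(-19\right) = -1653$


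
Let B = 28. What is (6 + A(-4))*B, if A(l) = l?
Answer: 56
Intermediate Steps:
(6 + A(-4))*B = (6 - 4)*28 = 2*28 = 56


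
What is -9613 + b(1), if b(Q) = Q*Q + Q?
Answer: -9611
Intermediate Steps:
b(Q) = Q + Q² (b(Q) = Q² + Q = Q + Q²)
-9613 + b(1) = -9613 + 1*(1 + 1) = -9613 + 1*2 = -9613 + 2 = -9611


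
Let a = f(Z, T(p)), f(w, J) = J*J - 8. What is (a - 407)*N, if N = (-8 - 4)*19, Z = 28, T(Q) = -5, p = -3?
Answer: 88920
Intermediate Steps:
f(w, J) = -8 + J**2 (f(w, J) = J**2 - 8 = -8 + J**2)
a = 17 (a = -8 + (-5)**2 = -8 + 25 = 17)
N = -228 (N = -12*19 = -228)
(a - 407)*N = (17 - 407)*(-228) = -390*(-228) = 88920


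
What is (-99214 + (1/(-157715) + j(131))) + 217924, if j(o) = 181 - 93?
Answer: 18736226569/157715 ≈ 1.1880e+5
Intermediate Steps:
j(o) = 88
(-99214 + (1/(-157715) + j(131))) + 217924 = (-99214 + (1/(-157715) + 88)) + 217924 = (-99214 + (-1/157715 + 88)) + 217924 = (-99214 + 13878919/157715) + 217924 = -15633657091/157715 + 217924 = 18736226569/157715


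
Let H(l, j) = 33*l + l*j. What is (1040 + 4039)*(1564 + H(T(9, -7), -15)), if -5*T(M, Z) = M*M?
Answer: 32312598/5 ≈ 6.4625e+6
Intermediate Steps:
T(M, Z) = -M²/5 (T(M, Z) = -M*M/5 = -M²/5)
H(l, j) = 33*l + j*l
(1040 + 4039)*(1564 + H(T(9, -7), -15)) = (1040 + 4039)*(1564 + (-⅕*9²)*(33 - 15)) = 5079*(1564 - ⅕*81*18) = 5079*(1564 - 81/5*18) = 5079*(1564 - 1458/5) = 5079*(6362/5) = 32312598/5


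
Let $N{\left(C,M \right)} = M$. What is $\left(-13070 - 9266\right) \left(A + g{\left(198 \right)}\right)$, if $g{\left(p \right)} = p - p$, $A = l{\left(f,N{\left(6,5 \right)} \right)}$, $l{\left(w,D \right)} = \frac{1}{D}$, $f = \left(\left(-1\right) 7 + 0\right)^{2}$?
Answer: $- \frac{22336}{5} \approx -4467.2$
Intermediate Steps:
$f = 49$ ($f = \left(-7 + 0\right)^{2} = \left(-7\right)^{2} = 49$)
$A = \frac{1}{5} \approx 0.2$
$g{\left(p \right)} = 0$
$\left(-13070 - 9266\right) \left(A + g{\left(198 \right)}\right) = \left(-13070 - 9266\right) \left(\frac{1}{5} + 0\right) = \left(-22336\right) \frac{1}{5} = - \frac{22336}{5}$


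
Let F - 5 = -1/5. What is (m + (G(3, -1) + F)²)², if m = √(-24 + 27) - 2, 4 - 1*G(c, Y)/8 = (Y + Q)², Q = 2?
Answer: 427912471/625 + 41372*√3/25 ≈ 6.8753e+5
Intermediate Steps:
F = 24/5 (F = 5 - 1/5 = 5 - 1*⅕ = 5 - ⅕ = 24/5 ≈ 4.8000)
G(c, Y) = 32 - 8*(2 + Y)² (G(c, Y) = 32 - 8*(Y + 2)² = 32 - 8*(2 + Y)²)
m = -2 + √3 (m = √3 - 2 = -2 + √3 ≈ -0.26795)
(m + (G(3, -1) + F)²)² = ((-2 + √3) + ((32 - 8*(2 - 1)²) + 24/5)²)² = ((-2 + √3) + ((32 - 8*1²) + 24/5)²)² = ((-2 + √3) + ((32 - 8*1) + 24/5)²)² = ((-2 + √3) + ((32 - 8) + 24/5)²)² = ((-2 + √3) + (24 + 24/5)²)² = ((-2 + √3) + (144/5)²)² = ((-2 + √3) + 20736/25)² = (20686/25 + √3)²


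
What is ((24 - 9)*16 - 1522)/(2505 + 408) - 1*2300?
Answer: -6701182/2913 ≈ -2300.4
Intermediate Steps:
((24 - 9)*16 - 1522)/(2505 + 408) - 1*2300 = (15*16 - 1522)/2913 - 2300 = (240 - 1522)*(1/2913) - 2300 = -1282*1/2913 - 2300 = -1282/2913 - 2300 = -6701182/2913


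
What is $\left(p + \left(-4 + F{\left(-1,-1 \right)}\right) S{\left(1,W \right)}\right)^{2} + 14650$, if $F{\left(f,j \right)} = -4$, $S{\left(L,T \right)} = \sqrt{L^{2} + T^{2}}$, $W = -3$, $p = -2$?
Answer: $15294 + 32 \sqrt{10} \approx 15395.0$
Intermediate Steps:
$\left(p + \left(-4 + F{\left(-1,-1 \right)}\right) S{\left(1,W \right)}\right)^{2} + 14650 = \left(-2 + \left(-4 - 4\right) \sqrt{1^{2} + \left(-3\right)^{2}}\right)^{2} + 14650 = \left(-2 - 8 \sqrt{1 + 9}\right)^{2} + 14650 = \left(-2 - 8 \sqrt{10}\right)^{2} + 14650 = 14650 + \left(-2 - 8 \sqrt{10}\right)^{2}$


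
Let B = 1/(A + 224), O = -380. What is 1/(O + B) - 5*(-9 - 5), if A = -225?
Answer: 26669/381 ≈ 69.997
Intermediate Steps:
B = -1 (B = 1/(-225 + 224) = 1/(-1) = -1)
1/(O + B) - 5*(-9 - 5) = 1/(-380 - 1) - 5*(-9 - 5) = 1/(-381) - 5*(-14) = -1/381 + 70 = 26669/381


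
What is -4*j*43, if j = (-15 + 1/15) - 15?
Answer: 77228/15 ≈ 5148.5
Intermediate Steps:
j = -449/15 (j = (-15 + 1/15) - 15 = -224/15 - 15 = -449/15 ≈ -29.933)
-4*j*43 = -4*(-449/15)*43 = (1796/15)*43 = 77228/15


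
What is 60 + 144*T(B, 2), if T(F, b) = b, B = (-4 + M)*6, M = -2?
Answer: 348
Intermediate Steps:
B = -36 (B = (-4 - 2)*6 = -6*6 = -36)
60 + 144*T(B, 2) = 60 + 144*2 = 60 + 288 = 348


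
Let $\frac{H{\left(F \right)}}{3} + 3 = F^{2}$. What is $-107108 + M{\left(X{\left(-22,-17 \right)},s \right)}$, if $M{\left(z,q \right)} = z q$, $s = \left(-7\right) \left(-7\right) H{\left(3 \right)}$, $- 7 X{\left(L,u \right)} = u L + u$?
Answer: $-152090$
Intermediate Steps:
$H{\left(F \right)} = -9 + 3 F^{2}$
$X{\left(L,u \right)} = - \frac{u}{7} - \frac{L u}{7}$ ($X{\left(L,u \right)} = - \frac{u L + u}{7} = - \frac{L u + u}{7} = - \frac{u + L u}{7} = - \frac{u}{7} - \frac{L u}{7}$)
$s = 882$ ($s = \left(-7\right) \left(-7\right) \left(-9 + 3 \cdot 3^{2}\right) = 49 \left(-9 + 3 \cdot 9\right) = 49 \left(-9 + 27\right) = 49 \cdot 18 = 882$)
$M{\left(z,q \right)} = q z$
$-107108 + M{\left(X{\left(-22,-17 \right)},s \right)} = -107108 + 882 \left(\left(- \frac{1}{7}\right) \left(-17\right) \left(1 - 22\right)\right) = -107108 + 882 \left(\left(- \frac{1}{7}\right) \left(-17\right) \left(-21\right)\right) = -107108 + 882 \left(-51\right) = -107108 - 44982 = -152090$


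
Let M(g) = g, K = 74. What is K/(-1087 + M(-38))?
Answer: -74/1125 ≈ -0.065778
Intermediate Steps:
K/(-1087 + M(-38)) = 74/(-1087 - 38) = 74/(-1125) = -1/1125*74 = -74/1125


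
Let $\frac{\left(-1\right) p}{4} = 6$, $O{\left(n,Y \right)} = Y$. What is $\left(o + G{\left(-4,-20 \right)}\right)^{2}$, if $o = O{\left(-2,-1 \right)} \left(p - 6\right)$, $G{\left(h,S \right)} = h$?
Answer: $676$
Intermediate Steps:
$p = -24$ ($p = \left(-4\right) 6 = -24$)
$o = 30$ ($o = - (-24 - 6) = \left(-1\right) \left(-30\right) = 30$)
$\left(o + G{\left(-4,-20 \right)}\right)^{2} = \left(30 - 4\right)^{2} = 26^{2} = 676$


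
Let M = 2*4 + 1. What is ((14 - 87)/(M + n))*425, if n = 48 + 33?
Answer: -6205/18 ≈ -344.72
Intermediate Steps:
n = 81
M = 9 (M = 8 + 1 = 9)
((14 - 87)/(M + n))*425 = ((14 - 87)/(9 + 81))*425 = -73/90*425 = -6205/18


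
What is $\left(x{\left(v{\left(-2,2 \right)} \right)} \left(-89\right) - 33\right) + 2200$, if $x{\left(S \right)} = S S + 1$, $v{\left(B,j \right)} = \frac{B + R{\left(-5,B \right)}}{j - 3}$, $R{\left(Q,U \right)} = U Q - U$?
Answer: $-6822$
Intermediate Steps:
$R{\left(Q,U \right)} = - U + Q U$ ($R{\left(Q,U \right)} = Q U - U = - U + Q U$)
$v{\left(B,j \right)} = - \frac{5 B}{-3 + j}$ ($v{\left(B,j \right)} = \frac{B + B \left(-1 - 5\right)}{j - 3} = \frac{B + B \left(-6\right)}{-3 + j} = \frac{B - 6 B}{-3 + j} = \frac{\left(-5\right) B}{-3 + j} = - \frac{5 B}{-3 + j}$)
$x{\left(S \right)} = 1 + S^{2}$ ($x{\left(S \right)} = S^{2} + 1 = 1 + S^{2}$)
$\left(x{\left(v{\left(-2,2 \right)} \right)} \left(-89\right) - 33\right) + 2200 = \left(\left(1 + \left(\left(-5\right) \left(-2\right) \frac{1}{-3 + 2}\right)^{2}\right) \left(-89\right) - 33\right) + 2200 = \left(\left(1 + \left(\left(-5\right) \left(-2\right) \frac{1}{-1}\right)^{2}\right) \left(-89\right) - 33\right) + 2200 = \left(\left(1 + \left(\left(-5\right) \left(-2\right) \left(-1\right)\right)^{2}\right) \left(-89\right) - 33\right) + 2200 = \left(\left(1 + \left(-10\right)^{2}\right) \left(-89\right) - 33\right) + 2200 = \left(\left(1 + 100\right) \left(-89\right) - 33\right) + 2200 = \left(101 \left(-89\right) - 33\right) + 2200 = \left(-8989 - 33\right) + 2200 = -9022 + 2200 = -6822$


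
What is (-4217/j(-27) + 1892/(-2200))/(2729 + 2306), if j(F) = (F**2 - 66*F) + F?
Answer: -158831/312673500 ≈ -0.00050798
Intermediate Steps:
j(F) = F**2 - 65*F
(-4217/j(-27) + 1892/(-2200))/(2729 + 2306) = (-4217*(-1/(27*(-65 - 27))) + 1892/(-2200))/(2729 + 2306) = (-4217/((-27*(-92))) + 1892*(-1/2200))/5035 = (-4217/2484 - 43/50)*(1/5035) = -158831/62100*1/5035 = -158831/312673500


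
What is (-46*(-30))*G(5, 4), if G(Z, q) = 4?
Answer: 5520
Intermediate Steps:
(-46*(-30))*G(5, 4) = -46*(-30)*4 = 1380*4 = 5520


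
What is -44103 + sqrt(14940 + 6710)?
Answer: -44103 + 5*sqrt(866) ≈ -43956.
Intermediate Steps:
-44103 + sqrt(14940 + 6710) = -44103 + sqrt(21650) = -44103 + 5*sqrt(866)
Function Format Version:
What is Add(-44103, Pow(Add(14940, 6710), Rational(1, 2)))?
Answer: Add(-44103, Mul(5, Pow(866, Rational(1, 2)))) ≈ -43956.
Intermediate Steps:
Add(-44103, Pow(Add(14940, 6710), Rational(1, 2))) = Add(-44103, Pow(21650, Rational(1, 2))) = Add(-44103, Mul(5, Pow(866, Rational(1, 2))))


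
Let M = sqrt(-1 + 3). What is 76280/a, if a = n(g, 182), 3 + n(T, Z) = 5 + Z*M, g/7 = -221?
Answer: -38140/16561 + 3470740*sqrt(2)/16561 ≈ 294.08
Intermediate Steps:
M = sqrt(2) ≈ 1.4142
g = -1547 (g = 7*(-221) = -1547)
n(T, Z) = 2 + Z*sqrt(2) (n(T, Z) = -3 + (5 + Z*sqrt(2)) = 2 + Z*sqrt(2))
a = 2 + 182*sqrt(2) ≈ 259.39
76280/a = 76280/(2 + 182*sqrt(2))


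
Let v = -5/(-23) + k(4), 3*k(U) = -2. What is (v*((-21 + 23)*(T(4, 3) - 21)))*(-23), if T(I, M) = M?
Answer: -372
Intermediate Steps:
k(U) = -⅔ (k(U) = (⅓)*(-2) = -⅔)
v = -31/69 (v = -5/(-23) - ⅔ = -5*(-1/23) - ⅔ = 5/23 - ⅔ = -31/69 ≈ -0.44928)
(v*((-21 + 23)*(T(4, 3) - 21)))*(-23) = -31*(-21 + 23)*(3 - 21)/69*(-23) = -62*(-18)/69*(-23) = -31/69*(-36)*(-23) = (372/23)*(-23) = -372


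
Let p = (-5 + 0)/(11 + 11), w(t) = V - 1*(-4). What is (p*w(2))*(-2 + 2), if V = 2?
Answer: 0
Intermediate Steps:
w(t) = 6 (w(t) = 2 - 1*(-4) = 2 + 4 = 6)
p = -5/22 ≈ -0.22727
(p*w(2))*(-2 + 2) = (-5/22*6)*(-2 + 2) = -15/11*0 = 0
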